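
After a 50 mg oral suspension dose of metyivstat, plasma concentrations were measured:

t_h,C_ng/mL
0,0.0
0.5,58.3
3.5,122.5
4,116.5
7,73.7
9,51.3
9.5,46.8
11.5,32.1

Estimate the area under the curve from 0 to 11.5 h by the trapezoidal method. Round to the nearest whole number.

AUC = 859 ng/mL·h

Trapezoidal AUC_0→11.5:
  [0→0.5]: (0.0+58.3)/2 × 0.5 = 14.575
  [0.5→3.5]: (58.3+122.5)/2 × 3 = 271.2
  [3.5→4]: (122.5+116.5)/2 × 0.5 = 59.75
  [4→7]: (116.5+73.7)/2 × 3 = 285.3
  [7→9]: (73.7+51.3)/2 × 2 = 125.0
  [9→9.5]: (51.3+46.8)/2 × 0.5 = 24.525
  [9.5→11.5]: (46.8+32.1)/2 × 2 = 78.9
  Sum = 859.25 ng/mL·h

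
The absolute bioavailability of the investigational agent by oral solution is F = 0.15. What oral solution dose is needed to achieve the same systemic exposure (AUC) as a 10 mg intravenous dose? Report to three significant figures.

For equal systemic exposure: F × D_ev = D_iv
D_ev = D_iv / F = 10 / 0.15 = 66.6667 mg

D_oral = 66.7 mg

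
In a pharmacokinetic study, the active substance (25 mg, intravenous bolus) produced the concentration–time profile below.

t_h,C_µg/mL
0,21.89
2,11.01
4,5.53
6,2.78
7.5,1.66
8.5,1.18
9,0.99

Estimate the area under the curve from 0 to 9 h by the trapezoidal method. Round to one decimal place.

AUC = 63.0 µg/mL·h

Trapezoidal AUC_0→9:
  [0→2]: (21.89+11.01)/2 × 2 = 32.9
  [2→4]: (11.01+5.53)/2 × 2 = 16.54
  [4→6]: (5.53+2.78)/2 × 2 = 8.31
  [6→7.5]: (2.78+1.66)/2 × 1.5 = 3.33
  [7.5→8.5]: (1.66+1.18)/2 × 1 = 1.42
  [8.5→9]: (1.18+0.99)/2 × 0.5 = 0.5425
  Sum = 63.0425 µg/mL·h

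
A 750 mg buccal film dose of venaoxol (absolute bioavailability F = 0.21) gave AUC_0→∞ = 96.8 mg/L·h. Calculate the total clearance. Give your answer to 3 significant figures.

CL = F × Dose / AUC_0→∞
   = 0.21 × 750 / 96.8 = 1.62707 L/h

CL = 1.63 L/h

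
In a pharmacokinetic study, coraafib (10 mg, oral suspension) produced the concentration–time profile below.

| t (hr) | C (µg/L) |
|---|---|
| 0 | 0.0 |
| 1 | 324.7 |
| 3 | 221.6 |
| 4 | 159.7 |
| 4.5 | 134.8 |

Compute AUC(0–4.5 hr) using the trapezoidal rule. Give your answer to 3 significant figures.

AUC = 973 µg/L·hr

Trapezoidal AUC_0→4.5:
  [0→1]: (0.0+324.7)/2 × 1 = 162.35
  [1→3]: (324.7+221.6)/2 × 2 = 546.3
  [3→4]: (221.6+159.7)/2 × 1 = 190.65
  [4→4.5]: (159.7+134.8)/2 × 0.5 = 73.625
  Sum = 972.925 µg/L·hr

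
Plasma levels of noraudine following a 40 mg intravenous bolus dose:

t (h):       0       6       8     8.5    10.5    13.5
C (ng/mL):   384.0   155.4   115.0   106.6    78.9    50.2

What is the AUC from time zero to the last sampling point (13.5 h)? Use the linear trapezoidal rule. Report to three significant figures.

Trapezoidal AUC_0→13.5:
  [0→6]: (384.0+155.4)/2 × 6 = 1618.2
  [6→8]: (155.4+115.0)/2 × 2 = 270.4
  [8→8.5]: (115.0+106.6)/2 × 0.5 = 55.4
  [8.5→10.5]: (106.6+78.9)/2 × 2 = 185.5
  [10.5→13.5]: (78.9+50.2)/2 × 3 = 193.65
  Sum = 2323.15 ng/mL·h

AUC = 2320 ng/mL·h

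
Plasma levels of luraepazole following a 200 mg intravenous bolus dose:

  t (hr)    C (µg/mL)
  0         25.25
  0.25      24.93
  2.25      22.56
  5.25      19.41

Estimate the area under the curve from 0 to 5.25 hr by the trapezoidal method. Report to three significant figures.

AUC = 117 µg/mL·hr

Trapezoidal AUC_0→5.25:
  [0→0.25]: (25.25+24.93)/2 × 0.25 = 6.2725
  [0.25→2.25]: (24.93+22.56)/2 × 2 = 47.49
  [2.25→5.25]: (22.56+19.41)/2 × 3 = 62.955
  Sum = 116.7175 µg/mL·hr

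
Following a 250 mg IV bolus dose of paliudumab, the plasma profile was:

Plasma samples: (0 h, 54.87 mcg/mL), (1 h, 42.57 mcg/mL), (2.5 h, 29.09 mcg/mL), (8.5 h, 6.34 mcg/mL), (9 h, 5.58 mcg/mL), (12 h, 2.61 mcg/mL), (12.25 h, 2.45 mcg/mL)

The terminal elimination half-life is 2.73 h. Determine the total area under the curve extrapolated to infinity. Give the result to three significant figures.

Trapezoidal AUC_0→12.25:
  [0→1]: (54.87+42.57)/2 × 1 = 48.72
  [1→2.5]: (42.57+29.09)/2 × 1.5 = 53.745
  [2.5→8.5]: (29.09+6.34)/2 × 6 = 106.29
  [8.5→9]: (6.34+5.58)/2 × 0.5 = 2.98
  [9→12]: (5.58+2.61)/2 × 3 = 12.285
  [12→12.25]: (2.61+2.45)/2 × 0.25 = 0.6325
  Sum = 224.6525 mcg/mL·h
k_e = ln2 / t½ = 0.693147 / 2.73 = 0.2539 h^-1
Extrapolated tail: C_last / k_e = 2.45 / 0.2539 = 9.649
AUC_0→∞ = 224.6525 + 9.649 = 234.3015 mcg/mL·h

AUC = 234 mcg/mL·h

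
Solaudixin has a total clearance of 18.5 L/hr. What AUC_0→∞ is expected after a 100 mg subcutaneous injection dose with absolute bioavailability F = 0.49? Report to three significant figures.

AUC_0→∞ = F × Dose / CL
        = 0.49 × 100 / 18.5 = 2.64865 mg/L·hr

AUC = 2.65 mg/L·hr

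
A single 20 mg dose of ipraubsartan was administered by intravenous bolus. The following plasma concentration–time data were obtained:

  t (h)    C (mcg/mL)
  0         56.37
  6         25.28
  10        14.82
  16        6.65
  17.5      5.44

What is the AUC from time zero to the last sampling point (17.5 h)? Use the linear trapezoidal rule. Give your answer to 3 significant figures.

Trapezoidal AUC_0→17.5:
  [0→6]: (56.37+25.28)/2 × 6 = 244.95
  [6→10]: (25.28+14.82)/2 × 4 = 80.2
  [10→16]: (14.82+6.65)/2 × 6 = 64.41
  [16→17.5]: (6.65+5.44)/2 × 1.5 = 9.0675
  Sum = 398.6275 mcg/mL·h

AUC = 399 mcg/mL·h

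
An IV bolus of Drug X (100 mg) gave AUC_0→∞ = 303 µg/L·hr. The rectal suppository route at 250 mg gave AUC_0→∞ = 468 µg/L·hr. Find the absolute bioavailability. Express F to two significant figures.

F = 0.62

F = (AUC_ev / D_ev) / (AUC_iv / D_iv)
  = (468/250) / (303/100)
  = 1.872 / 3.03 = 0.6178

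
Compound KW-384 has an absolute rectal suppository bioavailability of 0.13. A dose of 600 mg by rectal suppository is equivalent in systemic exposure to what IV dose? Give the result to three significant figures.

Systemic exposure from an extravascular dose = F × D_ev, so the equivalent IV dose is F × D_ev.
D_iv = F × D_ev = 0.13 × 600 = 78 mg

D_iv = 78.0 mg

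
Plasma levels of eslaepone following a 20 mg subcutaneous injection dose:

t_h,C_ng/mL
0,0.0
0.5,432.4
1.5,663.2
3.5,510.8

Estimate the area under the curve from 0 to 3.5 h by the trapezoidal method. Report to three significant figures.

Trapezoidal AUC_0→3.5:
  [0→0.5]: (0.0+432.4)/2 × 0.5 = 108.1
  [0.5→1.5]: (432.4+663.2)/2 × 1 = 547.8
  [1.5→3.5]: (663.2+510.8)/2 × 2 = 1174.0
  Sum = 1829.9 ng/mL·h

AUC = 1830 ng/mL·h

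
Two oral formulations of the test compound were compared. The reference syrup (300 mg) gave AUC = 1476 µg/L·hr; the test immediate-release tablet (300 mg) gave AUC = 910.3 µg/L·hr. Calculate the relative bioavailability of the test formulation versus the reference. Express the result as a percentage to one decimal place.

F_rel = 61.7%

F_rel = (AUC_test/D_test) / (AUC_ref/D_ref)
      = (910.3/300) / (1476/300)
      = 3.03433 / 4.92 = 0.6167 = 61.67%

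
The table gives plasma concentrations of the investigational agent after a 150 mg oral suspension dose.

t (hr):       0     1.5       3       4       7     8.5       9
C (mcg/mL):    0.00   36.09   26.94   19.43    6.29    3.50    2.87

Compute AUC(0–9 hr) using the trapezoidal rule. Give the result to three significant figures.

AUC = 145 mcg/mL·hr

Trapezoidal AUC_0→9:
  [0→1.5]: (0.00+36.09)/2 × 1.5 = 27.0675
  [1.5→3]: (36.09+26.94)/2 × 1.5 = 47.2725
  [3→4]: (26.94+19.43)/2 × 1 = 23.185
  [4→7]: (19.43+6.29)/2 × 3 = 38.58
  [7→8.5]: (6.29+3.50)/2 × 1.5 = 7.3425
  [8.5→9]: (3.50+2.87)/2 × 0.5 = 1.5925
  Sum = 145.04 mcg/mL·hr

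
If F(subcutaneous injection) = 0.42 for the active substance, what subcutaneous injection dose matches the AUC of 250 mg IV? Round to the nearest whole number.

For equal systemic exposure: F × D_ev = D_iv
D_ev = D_iv / F = 250 / 0.42 = 595.238 mg

D_subcutaneous = 595 mg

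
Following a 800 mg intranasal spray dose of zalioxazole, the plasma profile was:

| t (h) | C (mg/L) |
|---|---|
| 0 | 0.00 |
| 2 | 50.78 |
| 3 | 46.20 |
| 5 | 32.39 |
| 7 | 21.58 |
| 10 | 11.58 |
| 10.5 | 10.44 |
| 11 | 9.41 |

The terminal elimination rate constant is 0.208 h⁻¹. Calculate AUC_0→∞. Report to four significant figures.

AUC = 337.3 mg/L·h

Trapezoidal AUC_0→11:
  [0→2]: (0.00+50.78)/2 × 2 = 50.78
  [2→3]: (50.78+46.20)/2 × 1 = 48.49
  [3→5]: (46.20+32.39)/2 × 2 = 78.59
  [5→7]: (32.39+21.58)/2 × 2 = 53.97
  [7→10]: (21.58+11.58)/2 × 3 = 49.74
  [10→10.5]: (11.58+10.44)/2 × 0.5 = 5.505
  [10.5→11]: (10.44+9.41)/2 × 0.5 = 4.9625
  Sum = 292.0375 mg/L·h
Extrapolated tail: C_last / k_e = 9.41 / 0.208 = 45.240
AUC_0→∞ = 292.0375 + 45.240 = 337.2775 mg/L·h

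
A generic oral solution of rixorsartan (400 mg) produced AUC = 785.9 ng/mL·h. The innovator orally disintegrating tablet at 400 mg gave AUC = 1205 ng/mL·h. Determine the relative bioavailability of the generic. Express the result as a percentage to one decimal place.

F_rel = (AUC_test/D_test) / (AUC_ref/D_ref)
      = (785.9/400) / (1205/400)
      = 1.96475 / 3.0125 = 0.6522 = 65.22%

F_rel = 65.2%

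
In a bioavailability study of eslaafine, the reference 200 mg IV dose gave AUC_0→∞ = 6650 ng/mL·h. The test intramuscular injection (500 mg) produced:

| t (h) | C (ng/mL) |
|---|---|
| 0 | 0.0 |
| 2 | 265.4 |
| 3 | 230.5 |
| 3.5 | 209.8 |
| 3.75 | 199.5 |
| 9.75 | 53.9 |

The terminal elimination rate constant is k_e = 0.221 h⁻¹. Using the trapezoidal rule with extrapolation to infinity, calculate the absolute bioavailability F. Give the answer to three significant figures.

Trapezoidal AUC_0→9.75 (intramuscular injection):
  [0→2]: (0.0+265.4)/2 × 2 = 265.4
  [2→3]: (265.4+230.5)/2 × 1 = 247.95
  [3→3.5]: (230.5+209.8)/2 × 0.5 = 110.075
  [3.5→3.75]: (209.8+199.5)/2 × 0.25 = 51.1625
  [3.75→9.75]: (199.5+53.9)/2 × 6 = 760.2
  Sum = 1434.7875 ng/mL·h
Tail: C_last/k_e = 53.9/0.221 = 243.891
AUC_0→∞ (intramuscular injection) = 1434.7875 + 243.891 = 1678.6785 ng/mL·h
F = (AUC_ev/D_ev)/(AUC_iv/D_iv) = (1678.6785/500)/(6650/200) = 3.357357/33.25 = 0.1010

F = 0.101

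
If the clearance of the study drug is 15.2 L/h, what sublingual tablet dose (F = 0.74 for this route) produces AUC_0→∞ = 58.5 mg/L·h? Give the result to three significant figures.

Dose = CL × AUC_0→∞ / F
     = 15.2 × 58.5 / 0.74 = 1201.62 mg

Dose = 1200 mg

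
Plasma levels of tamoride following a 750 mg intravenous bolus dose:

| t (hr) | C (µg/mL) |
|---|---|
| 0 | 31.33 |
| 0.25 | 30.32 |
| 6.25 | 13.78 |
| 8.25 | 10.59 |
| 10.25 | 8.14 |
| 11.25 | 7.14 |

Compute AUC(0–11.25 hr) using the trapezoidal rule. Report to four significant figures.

Trapezoidal AUC_0→11.25:
  [0→0.25]: (31.33+30.32)/2 × 0.25 = 7.70625
  [0.25→6.25]: (30.32+13.78)/2 × 6 = 132.3
  [6.25→8.25]: (13.78+10.59)/2 × 2 = 24.37
  [8.25→10.25]: (10.59+8.14)/2 × 2 = 18.73
  [10.25→11.25]: (8.14+7.14)/2 × 1 = 7.64
  Sum = 190.74625 µg/mL·hr

AUC = 190.7 µg/mL·hr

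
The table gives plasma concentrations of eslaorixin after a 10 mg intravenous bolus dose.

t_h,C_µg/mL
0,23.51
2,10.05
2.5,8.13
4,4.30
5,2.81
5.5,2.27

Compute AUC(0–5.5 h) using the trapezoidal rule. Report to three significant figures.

Trapezoidal AUC_0→5.5:
  [0→2]: (23.51+10.05)/2 × 2 = 33.56
  [2→2.5]: (10.05+8.13)/2 × 0.5 = 4.545
  [2.5→4]: (8.13+4.30)/2 × 1.5 = 9.3225
  [4→5]: (4.30+2.81)/2 × 1 = 3.555
  [5→5.5]: (2.81+2.27)/2 × 0.5 = 1.27
  Sum = 52.2525 µg/mL·h

AUC = 52.3 µg/mL·h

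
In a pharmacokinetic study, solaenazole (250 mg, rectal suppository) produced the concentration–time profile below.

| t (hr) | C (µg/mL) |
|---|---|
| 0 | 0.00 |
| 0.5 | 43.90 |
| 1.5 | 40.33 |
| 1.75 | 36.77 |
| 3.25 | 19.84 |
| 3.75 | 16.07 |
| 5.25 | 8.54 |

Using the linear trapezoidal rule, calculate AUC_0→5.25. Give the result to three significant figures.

AUC = 133 µg/mL·hr

Trapezoidal AUC_0→5.25:
  [0→0.5]: (0.00+43.90)/2 × 0.5 = 10.975
  [0.5→1.5]: (43.90+40.33)/2 × 1 = 42.115
  [1.5→1.75]: (40.33+36.77)/2 × 0.25 = 9.6375
  [1.75→3.25]: (36.77+19.84)/2 × 1.5 = 42.4575
  [3.25→3.75]: (19.84+16.07)/2 × 0.5 = 8.9775
  [3.75→5.25]: (16.07+8.54)/2 × 1.5 = 18.4575
  Sum = 132.62 µg/mL·hr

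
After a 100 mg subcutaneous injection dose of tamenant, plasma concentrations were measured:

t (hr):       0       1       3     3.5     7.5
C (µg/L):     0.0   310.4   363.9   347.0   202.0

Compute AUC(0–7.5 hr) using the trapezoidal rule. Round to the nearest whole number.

AUC = 2105 µg/L·hr

Trapezoidal AUC_0→7.5:
  [0→1]: (0.0+310.4)/2 × 1 = 155.2
  [1→3]: (310.4+363.9)/2 × 2 = 674.3
  [3→3.5]: (363.9+347.0)/2 × 0.5 = 177.725
  [3.5→7.5]: (347.0+202.0)/2 × 4 = 1098.0
  Sum = 2105.225 µg/L·hr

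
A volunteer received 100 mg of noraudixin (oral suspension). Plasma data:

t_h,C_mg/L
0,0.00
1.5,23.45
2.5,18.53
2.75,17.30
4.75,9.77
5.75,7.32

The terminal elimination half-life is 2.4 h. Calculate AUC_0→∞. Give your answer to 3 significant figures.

AUC = 104 mg/L·h

Trapezoidal AUC_0→5.75:
  [0→1.5]: (0.00+23.45)/2 × 1.5 = 17.5875
  [1.5→2.5]: (23.45+18.53)/2 × 1 = 20.99
  [2.5→2.75]: (18.53+17.30)/2 × 0.25 = 4.47875
  [2.75→4.75]: (17.30+9.77)/2 × 2 = 27.07
  [4.75→5.75]: (9.77+7.32)/2 × 1 = 8.545
  Sum = 78.67125 mg/L·h
k_e = ln2 / t½ = 0.693147 / 2.4 = 0.2888 h^-1
Extrapolated tail: C_last / k_e = 7.32 / 0.2888 = 25.346
AUC_0→∞ = 78.67125 + 25.346 = 104.01725 mg/L·h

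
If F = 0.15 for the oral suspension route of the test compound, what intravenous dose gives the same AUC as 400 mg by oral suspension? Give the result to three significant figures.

D_iv = 60.0 mg

Systemic exposure from an extravascular dose = F × D_ev, so the equivalent IV dose is F × D_ev.
D_iv = F × D_ev = 0.15 × 400 = 60 mg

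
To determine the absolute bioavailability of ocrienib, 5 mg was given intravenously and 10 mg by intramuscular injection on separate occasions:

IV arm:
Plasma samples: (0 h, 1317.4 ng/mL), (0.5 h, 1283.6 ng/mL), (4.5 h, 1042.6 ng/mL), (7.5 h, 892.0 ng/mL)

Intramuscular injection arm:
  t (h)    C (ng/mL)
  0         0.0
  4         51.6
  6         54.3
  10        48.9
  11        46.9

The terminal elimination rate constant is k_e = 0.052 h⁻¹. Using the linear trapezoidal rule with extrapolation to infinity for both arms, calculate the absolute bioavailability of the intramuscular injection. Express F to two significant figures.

F = 0.027

Trapezoidal AUC_0→7.5 (IV):
  [0→0.5]: (1317.4+1283.6)/2 × 0.5 = 650.25
  [0.5→4.5]: (1283.6+1042.6)/2 × 4 = 4652.4
  [4.5→7.5]: (1042.6+892.0)/2 × 3 = 2901.9
  Sum = 8204.55 ng/mL·h
IV tail: 892.0/0.052 = 17153.846; AUC_iv,0→∞ = 8204.55 + 17153.846 = 25358.396 ng/mL·h
Trapezoidal AUC_0→11 (intramuscular injection):
  [0→4]: (0.0+51.6)/2 × 4 = 103.2
  [4→6]: (51.6+54.3)/2 × 2 = 105.9
  [6→10]: (54.3+48.9)/2 × 4 = 206.4
  [10→11]: (48.9+46.9)/2 × 1 = 47.9
  Sum = 463.4 ng/mL·h
intramuscular injection tail: 46.9/0.052 = 901.923; AUC_ev,0→∞ = 463.4 + 901.923 = 1365.323 ng/mL·h
F = (AUC_ev/D_ev)/(AUC_iv/D_iv) = (1365.323/10)/(25358.396/5) = 136.5323/5071.6792 = 0.0269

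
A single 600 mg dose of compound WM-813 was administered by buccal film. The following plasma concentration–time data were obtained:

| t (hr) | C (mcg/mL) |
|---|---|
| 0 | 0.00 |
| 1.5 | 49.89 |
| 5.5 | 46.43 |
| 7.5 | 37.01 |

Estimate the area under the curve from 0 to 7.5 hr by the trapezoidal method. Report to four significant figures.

Trapezoidal AUC_0→7.5:
  [0→1.5]: (0.00+49.89)/2 × 1.5 = 37.4175
  [1.5→5.5]: (49.89+46.43)/2 × 4 = 192.64
  [5.5→7.5]: (46.43+37.01)/2 × 2 = 83.44
  Sum = 313.4975 mcg/mL·hr

AUC = 313.5 mcg/mL·hr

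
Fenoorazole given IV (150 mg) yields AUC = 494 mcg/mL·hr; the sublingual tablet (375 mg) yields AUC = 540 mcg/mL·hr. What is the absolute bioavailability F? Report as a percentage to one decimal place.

F = 43.7%

F = (AUC_ev / D_ev) / (AUC_iv / D_iv)
  = (540/375) / (494/150)
  = 1.44 / 3.29333 = 0.4372
  = 43.72%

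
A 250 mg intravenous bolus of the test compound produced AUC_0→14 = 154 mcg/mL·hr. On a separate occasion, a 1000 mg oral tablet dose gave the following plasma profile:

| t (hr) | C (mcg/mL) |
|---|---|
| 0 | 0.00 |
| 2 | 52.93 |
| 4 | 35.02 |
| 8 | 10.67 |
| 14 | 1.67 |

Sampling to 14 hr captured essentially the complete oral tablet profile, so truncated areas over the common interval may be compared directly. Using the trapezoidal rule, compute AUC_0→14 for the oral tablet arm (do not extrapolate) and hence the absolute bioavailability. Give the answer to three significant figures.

Trapezoidal AUC_0→14 (oral tablet):
  [0→2]: (0.00+52.93)/2 × 2 = 52.93
  [2→4]: (52.93+35.02)/2 × 2 = 87.95
  [4→8]: (35.02+10.67)/2 × 4 = 91.38
  [8→14]: (10.67+1.67)/2 × 6 = 37.02
  Sum = 269.28 mcg/mL·hr
F = (AUC_ev/D_ev)/(AUC_iv/D_iv) = (269.28/1000)/(154/250) = 0.26928/0.616 = 0.4371

F = 0.437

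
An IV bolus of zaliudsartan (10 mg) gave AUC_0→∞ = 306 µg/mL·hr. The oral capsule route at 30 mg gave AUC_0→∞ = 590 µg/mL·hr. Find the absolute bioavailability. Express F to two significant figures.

F = 0.64

F = (AUC_ev / D_ev) / (AUC_iv / D_iv)
  = (590/30) / (306/10)
  = 19.6667 / 30.6 = 0.6427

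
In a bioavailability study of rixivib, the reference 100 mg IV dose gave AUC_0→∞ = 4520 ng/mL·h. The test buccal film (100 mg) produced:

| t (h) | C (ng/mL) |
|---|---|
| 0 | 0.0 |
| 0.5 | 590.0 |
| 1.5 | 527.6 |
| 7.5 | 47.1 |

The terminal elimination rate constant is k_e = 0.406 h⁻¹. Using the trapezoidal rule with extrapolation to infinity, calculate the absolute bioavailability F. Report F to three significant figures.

Trapezoidal AUC_0→7.5 (buccal film):
  [0→0.5]: (0.0+590.0)/2 × 0.5 = 147.5
  [0.5→1.5]: (590.0+527.6)/2 × 1 = 558.8
  [1.5→7.5]: (527.6+47.1)/2 × 6 = 1724.1
  Sum = 2430.4 ng/mL·h
Tail: C_last/k_e = 47.1/0.406 = 116.010
AUC_0→∞ (buccal film) = 2430.4 + 116.010 = 2546.41 ng/mL·h
F = (AUC_ev/D_ev)/(AUC_iv/D_iv) = (2546.41/100)/(4520/100) = 25.4641/45.2 = 0.5634

F = 0.563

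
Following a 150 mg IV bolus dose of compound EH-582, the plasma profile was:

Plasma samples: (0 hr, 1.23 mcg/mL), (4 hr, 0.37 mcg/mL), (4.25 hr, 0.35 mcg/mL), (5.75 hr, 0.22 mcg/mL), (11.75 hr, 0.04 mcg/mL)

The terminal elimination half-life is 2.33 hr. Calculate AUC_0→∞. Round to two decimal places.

Trapezoidal AUC_0→11.75:
  [0→4]: (1.23+0.37)/2 × 4 = 3.2
  [4→4.25]: (0.37+0.35)/2 × 0.25 = 0.09
  [4.25→5.75]: (0.35+0.22)/2 × 1.5 = 0.4275
  [5.75→11.75]: (0.22+0.04)/2 × 6 = 0.78
  Sum = 4.4975 mcg/mL·hr
k_e = ln2 / t½ = 0.693147 / 2.33 = 0.2975 hr^-1
Extrapolated tail: C_last / k_e = 0.04 / 0.2975 = 0.134
AUC_0→∞ = 4.4975 + 0.134 = 4.6315 mcg/mL·hr

AUC = 4.63 mcg/mL·hr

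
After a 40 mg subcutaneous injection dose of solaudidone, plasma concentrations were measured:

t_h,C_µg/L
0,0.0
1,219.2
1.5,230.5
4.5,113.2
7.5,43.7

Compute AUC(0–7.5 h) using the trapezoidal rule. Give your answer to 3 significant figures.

AUC = 973 µg/L·h

Trapezoidal AUC_0→7.5:
  [0→1]: (0.0+219.2)/2 × 1 = 109.6
  [1→1.5]: (219.2+230.5)/2 × 0.5 = 112.425
  [1.5→4.5]: (230.5+113.2)/2 × 3 = 515.55
  [4.5→7.5]: (113.2+43.7)/2 × 3 = 235.35
  Sum = 972.925 µg/L·h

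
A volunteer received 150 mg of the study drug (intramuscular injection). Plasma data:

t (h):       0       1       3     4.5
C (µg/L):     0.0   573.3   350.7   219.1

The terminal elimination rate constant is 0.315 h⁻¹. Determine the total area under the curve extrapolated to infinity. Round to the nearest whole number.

Trapezoidal AUC_0→4.5:
  [0→1]: (0.0+573.3)/2 × 1 = 286.65
  [1→3]: (573.3+350.7)/2 × 2 = 924.0
  [3→4.5]: (350.7+219.1)/2 × 1.5 = 427.35
  Sum = 1638.0 µg/L·h
Extrapolated tail: C_last / k_e = 219.1 / 0.315 = 695.556
AUC_0→∞ = 1638.0 + 695.556 = 2333.556 µg/L·h

AUC = 2334 µg/L·h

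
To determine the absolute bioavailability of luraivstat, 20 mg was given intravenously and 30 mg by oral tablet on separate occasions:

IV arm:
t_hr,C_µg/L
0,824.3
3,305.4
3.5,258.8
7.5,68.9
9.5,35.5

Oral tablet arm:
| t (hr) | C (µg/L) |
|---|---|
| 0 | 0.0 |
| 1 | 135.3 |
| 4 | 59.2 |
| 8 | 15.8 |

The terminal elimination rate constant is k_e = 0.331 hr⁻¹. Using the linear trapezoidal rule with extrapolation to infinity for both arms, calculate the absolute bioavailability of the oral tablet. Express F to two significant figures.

Trapezoidal AUC_0→9.5 (IV):
  [0→3]: (824.3+305.4)/2 × 3 = 1694.55
  [3→3.5]: (305.4+258.8)/2 × 0.5 = 141.05
  [3.5→7.5]: (258.8+68.9)/2 × 4 = 655.4
  [7.5→9.5]: (68.9+35.5)/2 × 2 = 104.4
  Sum = 2595.4 µg/L·hr
IV tail: 35.5/0.331 = 107.251; AUC_iv,0→∞ = 2595.4 + 107.251 = 2702.651 µg/L·hr
Trapezoidal AUC_0→8 (oral tablet):
  [0→1]: (0.0+135.3)/2 × 1 = 67.65
  [1→4]: (135.3+59.2)/2 × 3 = 291.75
  [4→8]: (59.2+15.8)/2 × 4 = 150.0
  Sum = 509.4 µg/L·hr
oral tablet tail: 15.8/0.331 = 47.734; AUC_ev,0→∞ = 509.4 + 47.734 = 557.134 µg/L·hr
F = (AUC_ev/D_ev)/(AUC_iv/D_iv) = (557.134/30)/(2702.651/20) = 18.5711/135.13255 = 0.1374

F = 0.14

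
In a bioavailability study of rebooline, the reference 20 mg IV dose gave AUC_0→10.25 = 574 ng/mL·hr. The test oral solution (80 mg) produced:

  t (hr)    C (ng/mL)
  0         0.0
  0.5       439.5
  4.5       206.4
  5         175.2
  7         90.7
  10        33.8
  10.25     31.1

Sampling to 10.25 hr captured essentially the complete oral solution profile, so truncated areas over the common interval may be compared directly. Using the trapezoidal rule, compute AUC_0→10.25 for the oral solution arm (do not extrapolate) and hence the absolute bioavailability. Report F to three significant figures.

F = 0.853

Trapezoidal AUC_0→10.25 (oral solution):
  [0→0.5]: (0.0+439.5)/2 × 0.5 = 109.875
  [0.5→4.5]: (439.5+206.4)/2 × 4 = 1291.8
  [4.5→5]: (206.4+175.2)/2 × 0.5 = 95.4
  [5→7]: (175.2+90.7)/2 × 2 = 265.9
  [7→10]: (90.7+33.8)/2 × 3 = 186.75
  [10→10.25]: (33.8+31.1)/2 × 0.25 = 8.1125
  Sum = 1957.8375 ng/mL·hr
F = (AUC_ev/D_ev)/(AUC_iv/D_iv) = (1957.8375/80)/(574/20) = 24.473/28.7 = 0.8527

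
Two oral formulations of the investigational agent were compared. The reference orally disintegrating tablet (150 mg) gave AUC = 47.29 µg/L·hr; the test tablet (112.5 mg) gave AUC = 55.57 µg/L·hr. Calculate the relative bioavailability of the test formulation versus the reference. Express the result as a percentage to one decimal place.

F_rel = (AUC_test/D_test) / (AUC_ref/D_ref)
      = (55.57/112.5) / (47.29/150)
      = 0.493956 / 0.315267 = 1.5668 = 156.68%

F_rel = 156.7%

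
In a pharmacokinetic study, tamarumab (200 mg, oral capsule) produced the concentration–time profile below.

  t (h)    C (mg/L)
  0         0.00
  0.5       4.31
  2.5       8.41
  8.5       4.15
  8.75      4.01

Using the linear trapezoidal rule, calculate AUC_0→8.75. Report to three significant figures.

Trapezoidal AUC_0→8.75:
  [0→0.5]: (0.00+4.31)/2 × 0.5 = 1.0775
  [0.5→2.5]: (4.31+8.41)/2 × 2 = 12.72
  [2.5→8.5]: (8.41+4.15)/2 × 6 = 37.68
  [8.5→8.75]: (4.15+4.01)/2 × 0.25 = 1.02
  Sum = 52.4975 mg/L·h

AUC = 52.5 mg/L·h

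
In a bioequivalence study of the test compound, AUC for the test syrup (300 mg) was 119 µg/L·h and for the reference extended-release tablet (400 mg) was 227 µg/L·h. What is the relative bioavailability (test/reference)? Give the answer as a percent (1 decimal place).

F_rel = 69.9%

F_rel = (AUC_test/D_test) / (AUC_ref/D_ref)
      = (119/300) / (227/400)
      = 0.396667 / 0.5675 = 0.6990 = 69.90%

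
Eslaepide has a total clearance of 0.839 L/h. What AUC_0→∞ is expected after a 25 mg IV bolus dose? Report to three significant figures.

AUC_0→∞ = Dose_iv / CL
        = 25 / 0.839 = 29.7974 mg/L·h

AUC = 29.8 mg/L·h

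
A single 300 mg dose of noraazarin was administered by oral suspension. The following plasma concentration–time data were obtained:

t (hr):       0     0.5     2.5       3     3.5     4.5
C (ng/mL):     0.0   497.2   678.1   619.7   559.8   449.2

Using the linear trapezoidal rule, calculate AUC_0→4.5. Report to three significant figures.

Trapezoidal AUC_0→4.5:
  [0→0.5]: (0.0+497.2)/2 × 0.5 = 124.3
  [0.5→2.5]: (497.2+678.1)/2 × 2 = 1175.3
  [2.5→3]: (678.1+619.7)/2 × 0.5 = 324.45
  [3→3.5]: (619.7+559.8)/2 × 0.5 = 294.875
  [3.5→4.5]: (559.8+449.2)/2 × 1 = 504.5
  Sum = 2423.425 ng/mL·hr

AUC = 2420 ng/mL·hr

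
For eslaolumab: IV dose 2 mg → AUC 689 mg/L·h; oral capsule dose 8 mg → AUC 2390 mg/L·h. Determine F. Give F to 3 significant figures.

F = (AUC_ev / D_ev) / (AUC_iv / D_iv)
  = (2390/8) / (689/2)
  = 298.75 / 344.5 = 0.8672

F = 0.867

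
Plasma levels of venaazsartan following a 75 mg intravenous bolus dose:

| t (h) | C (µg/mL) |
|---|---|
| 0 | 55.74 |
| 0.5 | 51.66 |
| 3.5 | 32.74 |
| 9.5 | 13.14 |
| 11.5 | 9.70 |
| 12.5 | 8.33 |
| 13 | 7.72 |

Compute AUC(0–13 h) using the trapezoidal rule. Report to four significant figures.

Trapezoidal AUC_0→13:
  [0→0.5]: (55.74+51.66)/2 × 0.5 = 26.85
  [0.5→3.5]: (51.66+32.74)/2 × 3 = 126.6
  [3.5→9.5]: (32.74+13.14)/2 × 6 = 137.64
  [9.5→11.5]: (13.14+9.70)/2 × 2 = 22.84
  [11.5→12.5]: (9.70+8.33)/2 × 1 = 9.015
  [12.5→13]: (8.33+7.72)/2 × 0.5 = 4.0125
  Sum = 326.9575 µg/mL·h

AUC = 327.0 µg/mL·h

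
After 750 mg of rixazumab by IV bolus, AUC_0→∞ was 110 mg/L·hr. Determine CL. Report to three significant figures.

CL = 6.82 L/hr

CL = Dose_iv / AUC_0→∞
   = 750 / 110 = 6.81818 L/hr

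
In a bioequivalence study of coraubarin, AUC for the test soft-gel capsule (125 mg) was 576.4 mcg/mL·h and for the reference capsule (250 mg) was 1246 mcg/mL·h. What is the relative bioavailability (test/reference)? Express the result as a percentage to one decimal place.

F_rel = 92.5%

F_rel = (AUC_test/D_test) / (AUC_ref/D_ref)
      = (576.4/125) / (1246/250)
      = 4.6112 / 4.984 = 0.9252 = 92.52%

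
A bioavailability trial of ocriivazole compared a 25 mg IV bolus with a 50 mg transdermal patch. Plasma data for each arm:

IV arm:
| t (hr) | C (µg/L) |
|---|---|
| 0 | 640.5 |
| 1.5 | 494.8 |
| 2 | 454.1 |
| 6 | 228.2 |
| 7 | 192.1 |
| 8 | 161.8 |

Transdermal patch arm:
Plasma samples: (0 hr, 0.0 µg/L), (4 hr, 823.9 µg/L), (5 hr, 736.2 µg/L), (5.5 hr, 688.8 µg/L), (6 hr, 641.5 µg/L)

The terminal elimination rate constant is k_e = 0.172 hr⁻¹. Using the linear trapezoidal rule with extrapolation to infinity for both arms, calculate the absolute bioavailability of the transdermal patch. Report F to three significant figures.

F = 0.905

Trapezoidal AUC_0→8 (IV):
  [0→1.5]: (640.5+494.8)/2 × 1.5 = 851.475
  [1.5→2]: (494.8+454.1)/2 × 0.5 = 237.225
  [2→6]: (454.1+228.2)/2 × 4 = 1364.6
  [6→7]: (228.2+192.1)/2 × 1 = 210.15
  [7→8]: (192.1+161.8)/2 × 1 = 176.95
  Sum = 2840.4 µg/L·hr
IV tail: 161.8/0.172 = 940.698; AUC_iv,0→∞ = 2840.4 + 940.698 = 3781.098 µg/L·hr
Trapezoidal AUC_0→6 (transdermal patch):
  [0→4]: (0.0+823.9)/2 × 4 = 1647.8
  [4→5]: (823.9+736.2)/2 × 1 = 780.05
  [5→5.5]: (736.2+688.8)/2 × 0.5 = 356.25
  [5.5→6]: (688.8+641.5)/2 × 0.5 = 332.575
  Sum = 3116.675 µg/L·hr
transdermal patch tail: 641.5/0.172 = 3729.651; AUC_ev,0→∞ = 3116.675 + 3729.651 = 6846.326 µg/L·hr
F = (AUC_ev/D_ev)/(AUC_iv/D_iv) = (6846.326/50)/(3781.098/25) = 136.92652/151.24392 = 0.9053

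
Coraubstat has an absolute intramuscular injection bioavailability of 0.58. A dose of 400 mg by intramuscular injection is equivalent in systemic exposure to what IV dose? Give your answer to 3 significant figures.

Systemic exposure from an extravascular dose = F × D_ev, so the equivalent IV dose is F × D_ev.
D_iv = F × D_ev = 0.58 × 400 = 232 mg

D_iv = 232 mg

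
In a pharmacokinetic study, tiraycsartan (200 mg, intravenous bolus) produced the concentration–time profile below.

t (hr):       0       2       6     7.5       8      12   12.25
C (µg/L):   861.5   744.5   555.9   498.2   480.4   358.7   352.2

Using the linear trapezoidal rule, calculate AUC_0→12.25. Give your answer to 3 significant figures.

Trapezoidal AUC_0→12.25:
  [0→2]: (861.5+744.5)/2 × 2 = 1606.0
  [2→6]: (744.5+555.9)/2 × 4 = 2600.8
  [6→7.5]: (555.9+498.2)/2 × 1.5 = 790.575
  [7.5→8]: (498.2+480.4)/2 × 0.5 = 244.65
  [8→12]: (480.4+358.7)/2 × 4 = 1678.2
  [12→12.25]: (358.7+352.2)/2 × 0.25 = 88.8625
  Sum = 7009.0875 µg/L·hr

AUC = 7010 µg/L·hr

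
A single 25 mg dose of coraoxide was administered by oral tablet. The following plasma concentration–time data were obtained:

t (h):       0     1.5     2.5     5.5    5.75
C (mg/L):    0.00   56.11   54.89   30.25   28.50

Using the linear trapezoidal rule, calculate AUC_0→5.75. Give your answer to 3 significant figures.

Trapezoidal AUC_0→5.75:
  [0→1.5]: (0.00+56.11)/2 × 1.5 = 42.0825
  [1.5→2.5]: (56.11+54.89)/2 × 1 = 55.5
  [2.5→5.5]: (54.89+30.25)/2 × 3 = 127.71
  [5.5→5.75]: (30.25+28.50)/2 × 0.25 = 7.34375
  Sum = 232.63625 mg/L·h

AUC = 233 mg/L·h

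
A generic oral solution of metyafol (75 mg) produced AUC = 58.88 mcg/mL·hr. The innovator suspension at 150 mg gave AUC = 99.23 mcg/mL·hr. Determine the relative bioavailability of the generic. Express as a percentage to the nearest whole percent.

F_rel = 119%

F_rel = (AUC_test/D_test) / (AUC_ref/D_ref)
      = (58.88/75) / (99.23/150)
      = 0.785067 / 0.661533 = 1.1867 = 118.67%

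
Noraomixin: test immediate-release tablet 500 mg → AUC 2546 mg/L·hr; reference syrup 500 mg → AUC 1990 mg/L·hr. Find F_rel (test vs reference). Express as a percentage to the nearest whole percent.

F_rel = (AUC_test/D_test) / (AUC_ref/D_ref)
      = (2546/500) / (1990/500)
      = 5.092 / 3.98 = 1.2794 = 127.94%

F_rel = 128%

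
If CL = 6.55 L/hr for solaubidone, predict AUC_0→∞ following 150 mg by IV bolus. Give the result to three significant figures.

AUC = 22.9 mg/L·hr

AUC_0→∞ = Dose_iv / CL
        = 150 / 6.55 = 22.9008 mg/L·hr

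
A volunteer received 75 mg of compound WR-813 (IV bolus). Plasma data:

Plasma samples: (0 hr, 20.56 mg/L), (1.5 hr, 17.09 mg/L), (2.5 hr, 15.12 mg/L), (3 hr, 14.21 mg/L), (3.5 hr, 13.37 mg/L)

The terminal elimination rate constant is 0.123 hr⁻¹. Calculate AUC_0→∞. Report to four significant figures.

AUC = 167.3 mg/L·hr

Trapezoidal AUC_0→3.5:
  [0→1.5]: (20.56+17.09)/2 × 1.5 = 28.2375
  [1.5→2.5]: (17.09+15.12)/2 × 1 = 16.105
  [2.5→3]: (15.12+14.21)/2 × 0.5 = 7.3325
  [3→3.5]: (14.21+13.37)/2 × 0.5 = 6.895
  Sum = 58.57 mg/L·hr
Extrapolated tail: C_last / k_e = 13.37 / 0.123 = 108.699
AUC_0→∞ = 58.57 + 108.699 = 167.269 mg/L·hr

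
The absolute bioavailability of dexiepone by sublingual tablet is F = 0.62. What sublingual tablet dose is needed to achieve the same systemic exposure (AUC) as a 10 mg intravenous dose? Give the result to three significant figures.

For equal systemic exposure: F × D_ev = D_iv
D_ev = D_iv / F = 10 / 0.62 = 16.129 mg

D_sublingual = 16.1 mg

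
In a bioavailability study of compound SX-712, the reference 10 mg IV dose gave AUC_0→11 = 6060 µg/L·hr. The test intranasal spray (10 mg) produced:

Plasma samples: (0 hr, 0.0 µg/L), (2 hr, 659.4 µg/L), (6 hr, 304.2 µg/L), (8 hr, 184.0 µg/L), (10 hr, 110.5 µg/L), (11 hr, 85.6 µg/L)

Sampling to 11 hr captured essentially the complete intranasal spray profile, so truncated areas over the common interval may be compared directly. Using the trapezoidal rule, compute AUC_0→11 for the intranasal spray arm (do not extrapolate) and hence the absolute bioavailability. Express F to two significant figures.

F = 0.57

Trapezoidal AUC_0→11 (intranasal spray):
  [0→2]: (0.0+659.4)/2 × 2 = 659.4
  [2→6]: (659.4+304.2)/2 × 4 = 1927.2
  [6→8]: (304.2+184.0)/2 × 2 = 488.2
  [8→10]: (184.0+110.5)/2 × 2 = 294.5
  [10→11]: (110.5+85.6)/2 × 1 = 98.05
  Sum = 3467.35 µg/L·hr
F = (AUC_ev/D_ev)/(AUC_iv/D_iv) = (3467.35/10)/(6060/10) = 346.735/606 = 0.5722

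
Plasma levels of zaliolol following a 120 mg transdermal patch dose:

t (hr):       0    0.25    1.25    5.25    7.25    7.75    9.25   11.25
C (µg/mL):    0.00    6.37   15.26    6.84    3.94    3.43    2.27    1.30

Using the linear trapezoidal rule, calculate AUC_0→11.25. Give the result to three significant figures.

Trapezoidal AUC_0→11.25:
  [0→0.25]: (0.00+6.37)/2 × 0.25 = 0.79625
  [0.25→1.25]: (6.37+15.26)/2 × 1 = 10.815
  [1.25→5.25]: (15.26+6.84)/2 × 4 = 44.2
  [5.25→7.25]: (6.84+3.94)/2 × 2 = 10.78
  [7.25→7.75]: (3.94+3.43)/2 × 0.5 = 1.8425
  [7.75→9.25]: (3.43+2.27)/2 × 1.5 = 4.275
  [9.25→11.25]: (2.27+1.30)/2 × 2 = 3.57
  Sum = 76.27875 µg/mL·hr

AUC = 76.3 µg/mL·hr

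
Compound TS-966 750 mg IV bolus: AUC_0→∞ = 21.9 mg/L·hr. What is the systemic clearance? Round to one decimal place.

CL = Dose_iv / AUC_0→∞
   = 750 / 21.9 = 34.2466 L/hr

CL = 34.2 L/hr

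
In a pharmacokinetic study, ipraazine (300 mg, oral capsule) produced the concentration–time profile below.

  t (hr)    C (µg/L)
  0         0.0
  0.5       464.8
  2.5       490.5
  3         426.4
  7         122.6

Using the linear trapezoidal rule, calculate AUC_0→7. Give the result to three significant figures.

Trapezoidal AUC_0→7:
  [0→0.5]: (0.0+464.8)/2 × 0.5 = 116.2
  [0.5→2.5]: (464.8+490.5)/2 × 2 = 955.3
  [2.5→3]: (490.5+426.4)/2 × 0.5 = 229.225
  [3→7]: (426.4+122.6)/2 × 4 = 1098.0
  Sum = 2398.725 µg/L·hr

AUC = 2400 µg/L·hr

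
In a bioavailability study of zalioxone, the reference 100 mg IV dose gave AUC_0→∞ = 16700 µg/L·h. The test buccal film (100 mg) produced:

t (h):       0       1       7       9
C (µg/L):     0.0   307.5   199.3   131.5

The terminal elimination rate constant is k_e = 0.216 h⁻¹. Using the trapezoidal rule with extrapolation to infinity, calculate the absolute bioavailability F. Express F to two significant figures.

F = 0.16

Trapezoidal AUC_0→9 (buccal film):
  [0→1]: (0.0+307.5)/2 × 1 = 153.75
  [1→7]: (307.5+199.3)/2 × 6 = 1520.4
  [7→9]: (199.3+131.5)/2 × 2 = 330.8
  Sum = 2004.95 µg/L·h
Tail: C_last/k_e = 131.5/0.216 = 608.796
AUC_0→∞ (buccal film) = 2004.95 + 608.796 = 2613.746 µg/L·h
F = (AUC_ev/D_ev)/(AUC_iv/D_iv) = (2613.746/100)/(16700/100) = 26.13746/167 = 0.1565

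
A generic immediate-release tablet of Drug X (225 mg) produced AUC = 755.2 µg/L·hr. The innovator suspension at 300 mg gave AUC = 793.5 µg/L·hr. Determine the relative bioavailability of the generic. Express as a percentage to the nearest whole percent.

F_rel = (AUC_test/D_test) / (AUC_ref/D_ref)
      = (755.2/225) / (793.5/300)
      = 3.35644 / 2.645 = 1.2690 = 126.90%

F_rel = 127%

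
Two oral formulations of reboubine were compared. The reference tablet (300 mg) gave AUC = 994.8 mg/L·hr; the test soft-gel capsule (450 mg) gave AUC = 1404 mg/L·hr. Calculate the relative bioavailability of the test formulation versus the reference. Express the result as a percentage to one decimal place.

F_rel = 94.1%

F_rel = (AUC_test/D_test) / (AUC_ref/D_ref)
      = (1404/450) / (994.8/300)
      = 3.12 / 3.316 = 0.9409 = 94.09%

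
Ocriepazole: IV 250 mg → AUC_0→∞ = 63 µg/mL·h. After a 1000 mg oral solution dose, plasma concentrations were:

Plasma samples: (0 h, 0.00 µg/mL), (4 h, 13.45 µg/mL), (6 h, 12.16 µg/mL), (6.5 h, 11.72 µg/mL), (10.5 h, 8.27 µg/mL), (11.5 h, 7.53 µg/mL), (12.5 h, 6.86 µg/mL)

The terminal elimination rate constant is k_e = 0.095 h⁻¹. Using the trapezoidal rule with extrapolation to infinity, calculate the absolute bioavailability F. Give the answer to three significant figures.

Trapezoidal AUC_0→12.5 (oral solution):
  [0→4]: (0.00+13.45)/2 × 4 = 26.9
  [4→6]: (13.45+12.16)/2 × 2 = 25.61
  [6→6.5]: (12.16+11.72)/2 × 0.5 = 5.97
  [6.5→10.5]: (11.72+8.27)/2 × 4 = 39.98
  [10.5→11.5]: (8.27+7.53)/2 × 1 = 7.9
  [11.5→12.5]: (7.53+6.86)/2 × 1 = 7.195
  Sum = 113.555 µg/mL·h
Tail: C_last/k_e = 6.86/0.095 = 72.211
AUC_0→∞ (oral solution) = 113.555 + 72.211 = 185.766 µg/mL·h
F = (AUC_ev/D_ev)/(AUC_iv/D_iv) = (185.766/1000)/(63/250) = 0.185766/0.252 = 0.7372

F = 0.737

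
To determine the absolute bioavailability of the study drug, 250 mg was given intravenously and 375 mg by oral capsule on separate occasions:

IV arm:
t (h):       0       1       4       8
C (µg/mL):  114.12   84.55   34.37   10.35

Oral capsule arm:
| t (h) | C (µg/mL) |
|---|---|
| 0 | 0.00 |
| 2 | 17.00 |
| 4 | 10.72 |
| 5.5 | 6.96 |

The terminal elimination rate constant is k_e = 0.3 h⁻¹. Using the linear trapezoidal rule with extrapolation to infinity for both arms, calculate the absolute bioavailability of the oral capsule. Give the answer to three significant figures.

Trapezoidal AUC_0→8 (IV):
  [0→1]: (114.12+84.55)/2 × 1 = 99.335
  [1→4]: (84.55+34.37)/2 × 3 = 178.38
  [4→8]: (34.37+10.35)/2 × 4 = 89.44
  Sum = 367.155 µg/mL·h
IV tail: 10.35/0.3 = 34.500; AUC_iv,0→∞ = 367.155 + 34.500 = 401.655 µg/mL·h
Trapezoidal AUC_0→5.5 (oral capsule):
  [0→2]: (0.00+17.00)/2 × 2 = 17.0
  [2→4]: (17.00+10.72)/2 × 2 = 27.72
  [4→5.5]: (10.72+6.96)/2 × 1.5 = 13.26
  Sum = 57.98 µg/mL·h
oral capsule tail: 6.96/0.3 = 23.200; AUC_ev,0→∞ = 57.98 + 23.200 = 81.18 µg/mL·h
F = (AUC_ev/D_ev)/(AUC_iv/D_iv) = (81.18/375)/(401.655/250) = 0.21648/1.60662 = 0.1347

F = 0.135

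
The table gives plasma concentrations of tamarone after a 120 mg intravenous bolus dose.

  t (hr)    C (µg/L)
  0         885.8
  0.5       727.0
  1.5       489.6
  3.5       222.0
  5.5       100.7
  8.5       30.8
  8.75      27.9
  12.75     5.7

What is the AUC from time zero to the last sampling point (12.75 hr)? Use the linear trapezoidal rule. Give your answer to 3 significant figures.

Trapezoidal AUC_0→12.75:
  [0→0.5]: (885.8+727.0)/2 × 0.5 = 403.2
  [0.5→1.5]: (727.0+489.6)/2 × 1 = 608.3
  [1.5→3.5]: (489.6+222.0)/2 × 2 = 711.6
  [3.5→5.5]: (222.0+100.7)/2 × 2 = 322.7
  [5.5→8.5]: (100.7+30.8)/2 × 3 = 197.25
  [8.5→8.75]: (30.8+27.9)/2 × 0.25 = 7.3375
  [8.75→12.75]: (27.9+5.7)/2 × 4 = 67.2
  Sum = 2317.5875 µg/L·hr

AUC = 2320 µg/L·hr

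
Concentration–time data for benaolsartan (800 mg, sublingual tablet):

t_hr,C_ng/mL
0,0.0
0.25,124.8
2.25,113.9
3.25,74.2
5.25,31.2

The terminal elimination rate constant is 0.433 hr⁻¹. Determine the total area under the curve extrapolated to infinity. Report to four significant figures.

Trapezoidal AUC_0→5.25:
  [0→0.25]: (0.0+124.8)/2 × 0.25 = 15.6
  [0.25→2.25]: (124.8+113.9)/2 × 2 = 238.7
  [2.25→3.25]: (113.9+74.2)/2 × 1 = 94.05
  [3.25→5.25]: (74.2+31.2)/2 × 2 = 105.4
  Sum = 453.75 ng/mL·hr
Extrapolated tail: C_last / k_e = 31.2 / 0.433 = 72.055
AUC_0→∞ = 453.75 + 72.055 = 525.805 ng/mL·hr

AUC = 525.8 ng/mL·hr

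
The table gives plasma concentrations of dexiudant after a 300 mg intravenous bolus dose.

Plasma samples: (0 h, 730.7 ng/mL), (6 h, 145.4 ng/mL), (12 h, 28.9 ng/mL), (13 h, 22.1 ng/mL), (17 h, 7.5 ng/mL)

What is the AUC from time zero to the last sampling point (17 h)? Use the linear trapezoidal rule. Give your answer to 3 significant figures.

AUC = 3240 ng/mL·h

Trapezoidal AUC_0→17:
  [0→6]: (730.7+145.4)/2 × 6 = 2628.3
  [6→12]: (145.4+28.9)/2 × 6 = 522.9
  [12→13]: (28.9+22.1)/2 × 1 = 25.5
  [13→17]: (22.1+7.5)/2 × 4 = 59.2
  Sum = 3235.9 ng/mL·h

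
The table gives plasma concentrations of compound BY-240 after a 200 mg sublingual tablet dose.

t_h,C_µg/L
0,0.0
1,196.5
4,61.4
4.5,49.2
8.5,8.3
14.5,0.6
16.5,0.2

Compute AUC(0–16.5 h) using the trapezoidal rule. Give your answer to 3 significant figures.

AUC = 655 µg/L·h

Trapezoidal AUC_0→16.5:
  [0→1]: (0.0+196.5)/2 × 1 = 98.25
  [1→4]: (196.5+61.4)/2 × 3 = 386.85
  [4→4.5]: (61.4+49.2)/2 × 0.5 = 27.65
  [4.5→8.5]: (49.2+8.3)/2 × 4 = 115.0
  [8.5→14.5]: (8.3+0.6)/2 × 6 = 26.7
  [14.5→16.5]: (0.6+0.2)/2 × 2 = 0.8
  Sum = 655.25 µg/L·h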